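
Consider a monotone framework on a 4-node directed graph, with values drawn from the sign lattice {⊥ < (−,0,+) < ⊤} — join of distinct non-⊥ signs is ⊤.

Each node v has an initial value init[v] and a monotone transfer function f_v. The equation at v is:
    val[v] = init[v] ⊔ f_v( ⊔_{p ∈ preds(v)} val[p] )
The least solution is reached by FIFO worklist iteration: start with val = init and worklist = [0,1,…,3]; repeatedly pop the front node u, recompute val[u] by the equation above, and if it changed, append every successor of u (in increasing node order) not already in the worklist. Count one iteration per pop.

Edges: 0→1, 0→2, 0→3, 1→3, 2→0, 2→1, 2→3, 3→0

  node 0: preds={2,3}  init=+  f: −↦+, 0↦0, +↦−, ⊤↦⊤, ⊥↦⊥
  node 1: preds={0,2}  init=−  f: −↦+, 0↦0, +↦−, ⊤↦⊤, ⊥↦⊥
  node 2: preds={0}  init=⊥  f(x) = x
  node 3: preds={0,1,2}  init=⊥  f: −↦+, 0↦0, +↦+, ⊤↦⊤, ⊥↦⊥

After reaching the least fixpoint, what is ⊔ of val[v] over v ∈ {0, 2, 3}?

Trace (10 dequeues):
  [1] u=0 | in ⊥ | out + | ==
  [2] u=1 | in + | out − | ==
  [3] u=2 | in + | out + | prev ⊥ | push {0,1}
  [4] u=3 | in ⊤ | out ⊤ | prev ⊥ | push {}
  [5] u=0 | in ⊤ | out ⊤ | prev + | push {2,3}
  [6] u=1 | in ⊤ | out ⊤ | prev − | push {}
  [7] u=2 | in ⊤ | out ⊤ | prev + | push {0,1}
  [8] u=3 | in ⊤ | out ⊤ | ==
  [9] u=0 | in ⊤ | out ⊤ | ==
  [10] u=1 | in ⊤ | out ⊤ | ==

Converged values:
  [0] ⊤
  [1] ⊤
  [2] ⊤
  [3] ⊤

⊤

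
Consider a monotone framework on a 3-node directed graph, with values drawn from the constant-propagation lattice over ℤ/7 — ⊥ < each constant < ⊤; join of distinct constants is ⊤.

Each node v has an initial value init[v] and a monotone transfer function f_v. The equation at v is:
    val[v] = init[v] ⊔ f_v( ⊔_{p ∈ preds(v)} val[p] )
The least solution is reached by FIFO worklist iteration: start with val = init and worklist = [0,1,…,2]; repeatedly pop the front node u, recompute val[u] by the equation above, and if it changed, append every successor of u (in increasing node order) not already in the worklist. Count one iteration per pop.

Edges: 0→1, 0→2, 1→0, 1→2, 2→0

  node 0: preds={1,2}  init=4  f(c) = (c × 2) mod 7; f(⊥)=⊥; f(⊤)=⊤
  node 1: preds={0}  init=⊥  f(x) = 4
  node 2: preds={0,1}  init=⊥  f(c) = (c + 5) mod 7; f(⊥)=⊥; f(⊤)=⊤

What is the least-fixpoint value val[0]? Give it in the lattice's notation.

⊤

Iteration log — 7 steps:
  step 1. node 0  ⊔preds=⊥  new=4  stable
  step 2. node 1  ⊔preds=4  new=4  old=⊥  +wl: 0
  step 3. node 2  ⊔preds=4  new=2  old=⊥  +wl: 
  step 4. node 0  ⊔preds=⊤  new=⊤  old=4  +wl: 1,2
  step 5. node 1  ⊔preds=⊤  new=4  stable
  step 6. node 2  ⊔preds=⊤  new=⊤  old=2  +wl: 0
  step 7. node 0  ⊔preds=⊤  new=⊤  stable

Least fixpoint reached:
  node 0: ⊤
  node 1: 4
  node 2: ⊤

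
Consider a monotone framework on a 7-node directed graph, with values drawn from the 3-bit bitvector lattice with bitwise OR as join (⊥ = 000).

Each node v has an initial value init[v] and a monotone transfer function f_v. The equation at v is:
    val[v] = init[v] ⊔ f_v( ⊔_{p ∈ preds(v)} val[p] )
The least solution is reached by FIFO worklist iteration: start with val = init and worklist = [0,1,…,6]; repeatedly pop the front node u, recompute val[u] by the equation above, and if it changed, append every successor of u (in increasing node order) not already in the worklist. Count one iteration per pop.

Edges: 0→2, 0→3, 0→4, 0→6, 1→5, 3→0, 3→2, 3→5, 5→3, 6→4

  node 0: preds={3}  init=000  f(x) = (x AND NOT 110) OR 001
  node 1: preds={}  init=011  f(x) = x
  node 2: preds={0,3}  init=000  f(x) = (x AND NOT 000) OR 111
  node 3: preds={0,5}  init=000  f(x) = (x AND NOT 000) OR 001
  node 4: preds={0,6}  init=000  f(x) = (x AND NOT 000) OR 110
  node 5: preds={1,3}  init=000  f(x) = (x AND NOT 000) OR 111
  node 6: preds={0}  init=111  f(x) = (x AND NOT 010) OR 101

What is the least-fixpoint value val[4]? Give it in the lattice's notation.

Iteration log — 13 steps:
  step 1. node 0  ⊔preds=000  new=001  old=000  +wl: 
  step 2. node 1  ⊔preds=000  new=011  stable
  step 3. node 2  ⊔preds=001  new=111  old=000  +wl: 
  step 4. node 3  ⊔preds=001  new=001  old=000  +wl: 0,2
  step 5. node 4  ⊔preds=111  new=111  old=000  +wl: 
  step 6. node 5  ⊔preds=011  new=111  old=000  +wl: 3
  step 7. node 6  ⊔preds=001  new=111  stable
  step 8. node 0  ⊔preds=001  new=001  stable
  step 9. node 2  ⊔preds=001  new=111  stable
  step 10. node 3  ⊔preds=111  new=111  old=001  +wl: 0,2,5
  step 11. node 0  ⊔preds=111  new=001  stable
  step 12. node 2  ⊔preds=111  new=111  stable
  step 13. node 5  ⊔preds=111  new=111  stable

Least fixpoint reached:
  node 0: 001
  node 1: 011
  node 2: 111
  node 3: 111
  node 4: 111
  node 5: 111
  node 6: 111

111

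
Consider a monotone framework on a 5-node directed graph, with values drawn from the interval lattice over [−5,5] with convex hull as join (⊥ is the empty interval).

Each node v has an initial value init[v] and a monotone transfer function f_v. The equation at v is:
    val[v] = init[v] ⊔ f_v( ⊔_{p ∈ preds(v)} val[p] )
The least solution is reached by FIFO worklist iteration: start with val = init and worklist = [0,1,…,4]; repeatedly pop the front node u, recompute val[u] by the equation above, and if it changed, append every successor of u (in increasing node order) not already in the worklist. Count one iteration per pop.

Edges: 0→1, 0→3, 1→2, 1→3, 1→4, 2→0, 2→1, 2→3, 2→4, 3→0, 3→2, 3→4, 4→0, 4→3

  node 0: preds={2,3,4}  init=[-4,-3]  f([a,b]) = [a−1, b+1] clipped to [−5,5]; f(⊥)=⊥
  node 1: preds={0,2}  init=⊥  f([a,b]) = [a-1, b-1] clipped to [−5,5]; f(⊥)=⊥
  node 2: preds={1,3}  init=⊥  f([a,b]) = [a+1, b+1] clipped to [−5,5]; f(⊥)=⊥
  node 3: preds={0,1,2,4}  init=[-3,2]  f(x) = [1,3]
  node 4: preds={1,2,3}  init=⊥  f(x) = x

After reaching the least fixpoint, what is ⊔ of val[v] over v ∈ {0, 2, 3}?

Iteration log — 18 steps:
  step 1. node 0  ⊔preds=[-3,2]  new=[-4,3]  old=[-4,-3]  +wl: 
  step 2. node 1  ⊔preds=[-4,3]  new=[-5,2]  old=⊥  +wl: 
  step 3. node 2  ⊔preds=[-5,2]  new=[-4,3]  old=⊥  +wl: 0,1
  step 4. node 3  ⊔preds=[-5,3]  new=[-3,3]  old=[-3,2]  +wl: 2
  step 5. node 4  ⊔preds=[-5,3]  new=[-5,3]  old=⊥  +wl: 3
  step 6. node 0  ⊔preds=[-5,3]  new=[-5,4]  old=[-4,3]  +wl: 
  step 7. node 1  ⊔preds=[-5,4]  new=[-5,3]  old=[-5,2]  +wl: 4
  step 8. node 2  ⊔preds=[-5,3]  new=[-4,4]  old=[-4,3]  +wl: 0,1
  step 9. node 3  ⊔preds=[-5,4]  new=[-3,3]  stable
  step 10. node 4  ⊔preds=[-5,4]  new=[-5,4]  old=[-5,3]  +wl: 3
  step 11. node 0  ⊔preds=[-5,4]  new=[-5,5]  old=[-5,4]  +wl: 
  step 12. node 1  ⊔preds=[-5,5]  new=[-5,4]  old=[-5,3]  +wl: 2,4
  step 13. node 3  ⊔preds=[-5,5]  new=[-3,3]  stable
  step 14. node 2  ⊔preds=[-5,4]  new=[-4,5]  old=[-4,4]  +wl: 0,1,3
  step 15. node 4  ⊔preds=[-5,5]  new=[-5,5]  old=[-5,4]  +wl: 
  step 16. node 0  ⊔preds=[-5,5]  new=[-5,5]  stable
  step 17. node 1  ⊔preds=[-5,5]  new=[-5,4]  stable
  step 18. node 3  ⊔preds=[-5,5]  new=[-3,3]  stable

Least fixpoint reached:
  node 0: [-5,5]
  node 1: [-5,4]
  node 2: [-4,5]
  node 3: [-3,3]
  node 4: [-5,5]

[-5,5]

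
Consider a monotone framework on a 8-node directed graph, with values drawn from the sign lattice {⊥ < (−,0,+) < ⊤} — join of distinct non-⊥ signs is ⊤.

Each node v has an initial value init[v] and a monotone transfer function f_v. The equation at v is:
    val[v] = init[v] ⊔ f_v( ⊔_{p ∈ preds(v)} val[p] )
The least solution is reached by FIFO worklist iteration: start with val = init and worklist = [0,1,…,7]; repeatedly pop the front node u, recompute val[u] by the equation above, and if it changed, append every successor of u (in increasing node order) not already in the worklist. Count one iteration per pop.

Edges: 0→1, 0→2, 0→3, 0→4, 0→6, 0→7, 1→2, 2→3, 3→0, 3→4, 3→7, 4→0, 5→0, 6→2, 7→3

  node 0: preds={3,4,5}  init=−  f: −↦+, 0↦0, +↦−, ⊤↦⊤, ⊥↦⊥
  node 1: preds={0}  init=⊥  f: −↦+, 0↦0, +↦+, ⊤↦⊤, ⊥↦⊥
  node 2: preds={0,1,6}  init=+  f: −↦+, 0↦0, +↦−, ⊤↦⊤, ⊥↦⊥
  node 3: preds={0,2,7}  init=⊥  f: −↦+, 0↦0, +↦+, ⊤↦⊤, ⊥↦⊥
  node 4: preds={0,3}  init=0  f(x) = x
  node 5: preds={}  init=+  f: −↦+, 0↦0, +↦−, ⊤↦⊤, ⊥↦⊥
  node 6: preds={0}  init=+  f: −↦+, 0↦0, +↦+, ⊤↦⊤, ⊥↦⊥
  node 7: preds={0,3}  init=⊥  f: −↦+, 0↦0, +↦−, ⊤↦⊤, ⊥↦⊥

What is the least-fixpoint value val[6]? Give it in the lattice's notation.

Iteration log — 11 steps:
  step 1. node 0  ⊔preds=⊤  new=⊤  old=−  +wl: 
  step 2. node 1  ⊔preds=⊤  new=⊤  old=⊥  +wl: 
  step 3. node 2  ⊔preds=⊤  new=⊤  old=+  +wl: 
  step 4. node 3  ⊔preds=⊤  new=⊤  old=⊥  +wl: 0
  step 5. node 4  ⊔preds=⊤  new=⊤  old=0  +wl: 
  step 6. node 5  ⊔preds=⊥  new=+  stable
  step 7. node 6  ⊔preds=⊤  new=⊤  old=+  +wl: 2
  step 8. node 7  ⊔preds=⊤  new=⊤  old=⊥  +wl: 3
  step 9. node 0  ⊔preds=⊤  new=⊤  stable
  step 10. node 2  ⊔preds=⊤  new=⊤  stable
  step 11. node 3  ⊔preds=⊤  new=⊤  stable

Least fixpoint reached:
  node 0: ⊤
  node 1: ⊤
  node 2: ⊤
  node 3: ⊤
  node 4: ⊤
  node 5: +
  node 6: ⊤
  node 7: ⊤

⊤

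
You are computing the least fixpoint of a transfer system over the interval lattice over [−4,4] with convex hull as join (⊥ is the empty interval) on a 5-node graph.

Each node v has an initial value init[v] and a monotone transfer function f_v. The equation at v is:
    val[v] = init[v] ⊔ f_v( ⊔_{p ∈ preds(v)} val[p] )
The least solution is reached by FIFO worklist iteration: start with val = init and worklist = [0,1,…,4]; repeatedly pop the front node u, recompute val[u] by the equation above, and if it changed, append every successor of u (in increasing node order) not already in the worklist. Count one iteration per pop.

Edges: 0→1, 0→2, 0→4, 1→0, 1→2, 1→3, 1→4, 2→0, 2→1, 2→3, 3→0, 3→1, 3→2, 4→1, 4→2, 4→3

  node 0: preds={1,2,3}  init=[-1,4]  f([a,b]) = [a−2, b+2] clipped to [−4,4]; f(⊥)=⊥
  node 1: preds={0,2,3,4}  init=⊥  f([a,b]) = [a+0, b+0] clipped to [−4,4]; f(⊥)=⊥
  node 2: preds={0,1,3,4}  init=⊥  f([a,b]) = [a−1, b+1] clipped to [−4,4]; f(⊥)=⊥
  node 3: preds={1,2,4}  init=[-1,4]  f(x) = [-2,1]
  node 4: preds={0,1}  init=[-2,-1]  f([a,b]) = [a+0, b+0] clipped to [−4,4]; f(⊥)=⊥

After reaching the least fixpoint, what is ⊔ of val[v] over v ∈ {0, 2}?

Worklist (14 pops):
  #1 pop 0: in=[-1,4] → [-3,4] (was [-1,4]); enqueue []
  #2 pop 1: in=[-3,4] → [-3,4] (was ⊥); enqueue [0]
  #3 pop 2: in=[-3,4] → [-4,4] (was ⊥); enqueue [1]
  #4 pop 3: in=[-4,4] → [-2,4] (was [-1,4]); enqueue [2]
  #5 pop 4: in=[-3,4] → [-3,4] (was [-2,-1]); enqueue [3]
  #6 pop 0: in=[-4,4] → [-4,4] (was [-3,4]); enqueue [4]
  #7 pop 1: in=[-4,4] → [-4,4] (was [-3,4]); enqueue [0]
  #8 pop 2: in=[-4,4] → [-4,4] (no change)
  #9 pop 3: in=[-4,4] → [-2,4] (no change)
  #10 pop 4: in=[-4,4] → [-4,4] (was [-3,4]); enqueue [1,2,3]
  #11 pop 0: in=[-4,4] → [-4,4] (no change)
  #12 pop 1: in=[-4,4] → [-4,4] (no change)
  #13 pop 2: in=[-4,4] → [-4,4] (no change)
  #14 pop 3: in=[-4,4] → [-2,4] (no change)

Fixpoint:
  val[0] = [-4,4]
  val[1] = [-4,4]
  val[2] = [-4,4]
  val[3] = [-2,4]
  val[4] = [-4,4]

[-4,4]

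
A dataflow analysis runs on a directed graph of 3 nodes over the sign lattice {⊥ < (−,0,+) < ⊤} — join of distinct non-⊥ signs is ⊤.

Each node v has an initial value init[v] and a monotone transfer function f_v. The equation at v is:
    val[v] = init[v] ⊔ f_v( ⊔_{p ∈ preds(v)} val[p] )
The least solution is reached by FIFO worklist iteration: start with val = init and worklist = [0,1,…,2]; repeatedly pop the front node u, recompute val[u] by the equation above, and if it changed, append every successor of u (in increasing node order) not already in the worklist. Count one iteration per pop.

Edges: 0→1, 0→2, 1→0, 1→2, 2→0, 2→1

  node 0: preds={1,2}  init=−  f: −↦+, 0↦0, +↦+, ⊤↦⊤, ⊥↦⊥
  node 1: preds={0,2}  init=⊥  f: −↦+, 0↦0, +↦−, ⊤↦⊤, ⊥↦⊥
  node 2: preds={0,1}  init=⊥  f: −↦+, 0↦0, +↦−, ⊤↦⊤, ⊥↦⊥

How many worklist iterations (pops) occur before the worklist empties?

Trace (7 dequeues):
  [1] u=0 | in ⊥ | out − | ==
  [2] u=1 | in − | out + | prev ⊥ | push {0}
  [3] u=2 | in ⊤ | out ⊤ | prev ⊥ | push {1}
  [4] u=0 | in ⊤ | out ⊤ | prev − | push {2}
  [5] u=1 | in ⊤ | out ⊤ | prev + | push {0}
  [6] u=2 | in ⊤ | out ⊤ | ==
  [7] u=0 | in ⊤ | out ⊤ | ==

Converged values:
  [0] ⊤
  [1] ⊤
  [2] ⊤

7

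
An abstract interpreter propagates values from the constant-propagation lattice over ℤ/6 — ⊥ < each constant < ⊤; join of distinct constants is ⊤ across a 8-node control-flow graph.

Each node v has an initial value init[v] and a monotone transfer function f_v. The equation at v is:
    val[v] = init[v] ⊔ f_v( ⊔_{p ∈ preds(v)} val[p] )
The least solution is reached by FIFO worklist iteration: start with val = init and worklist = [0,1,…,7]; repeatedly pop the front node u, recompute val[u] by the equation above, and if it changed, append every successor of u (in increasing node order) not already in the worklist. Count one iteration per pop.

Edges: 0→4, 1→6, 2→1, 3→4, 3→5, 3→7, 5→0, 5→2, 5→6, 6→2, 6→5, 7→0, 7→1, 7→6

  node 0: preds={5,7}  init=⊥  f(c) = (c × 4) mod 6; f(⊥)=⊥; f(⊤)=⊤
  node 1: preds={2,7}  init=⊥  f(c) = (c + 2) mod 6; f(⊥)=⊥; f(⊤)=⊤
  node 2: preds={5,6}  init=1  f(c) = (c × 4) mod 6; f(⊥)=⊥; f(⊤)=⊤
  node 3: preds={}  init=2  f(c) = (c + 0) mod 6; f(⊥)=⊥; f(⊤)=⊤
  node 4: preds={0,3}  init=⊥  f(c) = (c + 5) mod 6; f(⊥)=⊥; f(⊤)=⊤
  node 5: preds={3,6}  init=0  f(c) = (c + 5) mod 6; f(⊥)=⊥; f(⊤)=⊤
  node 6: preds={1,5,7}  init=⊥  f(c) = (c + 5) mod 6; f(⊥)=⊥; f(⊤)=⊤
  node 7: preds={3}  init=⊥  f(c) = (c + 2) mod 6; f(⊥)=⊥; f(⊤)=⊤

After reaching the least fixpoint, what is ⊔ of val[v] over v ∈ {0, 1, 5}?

Trace (14 dequeues):
  [1] u=0 | in 0 | out 0 | prev ⊥ | push {}
  [2] u=1 | in 1 | out 3 | prev ⊥ | push {}
  [3] u=2 | in 0 | out ⊤ | prev 1 | push {1}
  [4] u=3 | in ⊥ | out 2 | ==
  [5] u=4 | in ⊤ | out ⊤ | prev ⊥ | push {}
  [6] u=5 | in 2 | out ⊤ | prev 0 | push {0,2}
  [7] u=6 | in ⊤ | out ⊤ | prev ⊥ | push {5}
  [8] u=7 | in 2 | out 4 | prev ⊥ | push {6}
  [9] u=1 | in ⊤ | out ⊤ | prev 3 | push {}
  [10] u=0 | in ⊤ | out ⊤ | prev 0 | push {4}
  [11] u=2 | in ⊤ | out ⊤ | ==
  [12] u=5 | in ⊤ | out ⊤ | ==
  [13] u=6 | in ⊤ | out ⊤ | ==
  [14] u=4 | in ⊤ | out ⊤ | ==

Converged values:
  [0] ⊤
  [1] ⊤
  [2] ⊤
  [3] 2
  [4] ⊤
  [5] ⊤
  [6] ⊤
  [7] 4

⊤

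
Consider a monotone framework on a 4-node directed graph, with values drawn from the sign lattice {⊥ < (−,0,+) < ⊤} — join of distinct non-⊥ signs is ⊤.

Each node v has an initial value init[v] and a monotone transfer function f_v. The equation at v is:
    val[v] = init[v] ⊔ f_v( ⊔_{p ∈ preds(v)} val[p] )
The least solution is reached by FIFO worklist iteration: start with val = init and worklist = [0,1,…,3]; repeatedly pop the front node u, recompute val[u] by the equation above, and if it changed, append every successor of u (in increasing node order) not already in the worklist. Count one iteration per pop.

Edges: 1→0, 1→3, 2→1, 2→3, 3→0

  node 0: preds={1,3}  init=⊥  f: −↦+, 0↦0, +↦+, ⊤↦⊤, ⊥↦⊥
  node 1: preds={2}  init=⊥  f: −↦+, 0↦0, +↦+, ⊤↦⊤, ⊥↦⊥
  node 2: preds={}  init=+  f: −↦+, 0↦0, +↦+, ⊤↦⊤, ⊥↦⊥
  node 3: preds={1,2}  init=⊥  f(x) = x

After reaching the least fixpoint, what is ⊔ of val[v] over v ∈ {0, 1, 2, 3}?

Trace (5 dequeues):
  [1] u=0 | in ⊥ | out ⊥ | ==
  [2] u=1 | in + | out + | prev ⊥ | push {0}
  [3] u=2 | in ⊥ | out + | ==
  [4] u=3 | in + | out + | prev ⊥ | push {}
  [5] u=0 | in + | out + | prev ⊥ | push {}

Converged values:
  [0] +
  [1] +
  [2] +
  [3] +

+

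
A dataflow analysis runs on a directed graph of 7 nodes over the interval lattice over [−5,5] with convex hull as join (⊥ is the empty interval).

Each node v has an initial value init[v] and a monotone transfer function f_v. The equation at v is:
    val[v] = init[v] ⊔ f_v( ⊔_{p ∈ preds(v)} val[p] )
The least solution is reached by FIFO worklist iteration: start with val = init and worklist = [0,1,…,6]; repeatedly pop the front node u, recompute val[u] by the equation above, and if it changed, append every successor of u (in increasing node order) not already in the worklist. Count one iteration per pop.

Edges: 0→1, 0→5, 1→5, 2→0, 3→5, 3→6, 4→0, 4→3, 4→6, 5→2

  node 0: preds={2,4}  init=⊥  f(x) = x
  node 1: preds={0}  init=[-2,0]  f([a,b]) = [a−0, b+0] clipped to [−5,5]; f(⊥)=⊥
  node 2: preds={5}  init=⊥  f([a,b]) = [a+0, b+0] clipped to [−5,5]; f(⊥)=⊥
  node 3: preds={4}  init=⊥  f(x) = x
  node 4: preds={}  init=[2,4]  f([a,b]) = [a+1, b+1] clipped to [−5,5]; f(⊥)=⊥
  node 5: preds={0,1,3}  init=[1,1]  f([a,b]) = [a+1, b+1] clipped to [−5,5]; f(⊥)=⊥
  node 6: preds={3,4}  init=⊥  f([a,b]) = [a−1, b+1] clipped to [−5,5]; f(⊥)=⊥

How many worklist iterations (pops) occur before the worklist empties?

Worklist (14 pops):
  #1 pop 0: in=[2,4] → [2,4] (was ⊥); enqueue []
  #2 pop 1: in=[2,4] → [-2,4] (was [-2,0]); enqueue []
  #3 pop 2: in=[1,1] → [1,1] (was ⊥); enqueue [0]
  #4 pop 3: in=[2,4] → [2,4] (was ⊥); enqueue []
  #5 pop 4: in=⊥ → [2,4] (no change)
  #6 pop 5: in=[-2,4] → [-1,5] (was [1,1]); enqueue [2]
  #7 pop 6: in=[2,4] → [1,5] (was ⊥); enqueue []
  #8 pop 0: in=[1,4] → [1,4] (was [2,4]); enqueue [1,5]
  #9 pop 2: in=[-1,5] → [-1,5] (was [1,1]); enqueue [0]
  #10 pop 1: in=[1,4] → [-2,4] (no change)
  #11 pop 5: in=[-2,4] → [-1,5] (no change)
  #12 pop 0: in=[-1,5] → [-1,5] (was [1,4]); enqueue [1,5]
  #13 pop 1: in=[-1,5] → [-2,5] (was [-2,4]); enqueue []
  #14 pop 5: in=[-2,5] → [-1,5] (no change)

Fixpoint:
  val[0] = [-1,5]
  val[1] = [-2,5]
  val[2] = [-1,5]
  val[3] = [2,4]
  val[4] = [2,4]
  val[5] = [-1,5]
  val[6] = [1,5]

14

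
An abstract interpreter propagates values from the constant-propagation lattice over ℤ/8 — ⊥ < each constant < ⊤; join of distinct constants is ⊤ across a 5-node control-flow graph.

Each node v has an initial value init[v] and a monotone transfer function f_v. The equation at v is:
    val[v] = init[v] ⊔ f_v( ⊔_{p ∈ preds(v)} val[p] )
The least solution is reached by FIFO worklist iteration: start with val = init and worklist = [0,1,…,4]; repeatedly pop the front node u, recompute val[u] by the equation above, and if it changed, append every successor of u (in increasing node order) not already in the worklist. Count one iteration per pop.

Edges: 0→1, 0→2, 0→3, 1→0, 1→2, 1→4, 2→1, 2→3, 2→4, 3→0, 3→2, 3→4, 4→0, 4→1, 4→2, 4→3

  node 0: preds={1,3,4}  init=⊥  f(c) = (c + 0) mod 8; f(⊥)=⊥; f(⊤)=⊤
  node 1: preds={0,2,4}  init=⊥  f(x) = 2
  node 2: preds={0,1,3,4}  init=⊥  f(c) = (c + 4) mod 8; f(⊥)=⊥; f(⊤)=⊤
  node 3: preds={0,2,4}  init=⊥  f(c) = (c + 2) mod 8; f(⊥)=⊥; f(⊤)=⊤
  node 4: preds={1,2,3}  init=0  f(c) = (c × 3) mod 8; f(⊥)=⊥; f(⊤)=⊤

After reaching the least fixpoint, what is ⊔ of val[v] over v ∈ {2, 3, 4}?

⊤

Trace (9 dequeues):
  [1] u=0 | in 0 | out 0 | prev ⊥ | push {}
  [2] u=1 | in 0 | out 2 | prev ⊥ | push {0}
  [3] u=2 | in ⊤ | out ⊤ | prev ⊥ | push {1}
  [4] u=3 | in ⊤ | out ⊤ | prev ⊥ | push {2}
  [5] u=4 | in ⊤ | out ⊤ | prev 0 | push {3}
  [6] u=0 | in ⊤ | out ⊤ | prev 0 | push {}
  [7] u=1 | in ⊤ | out 2 | ==
  [8] u=2 | in ⊤ | out ⊤ | ==
  [9] u=3 | in ⊤ | out ⊤ | ==

Converged values:
  [0] ⊤
  [1] 2
  [2] ⊤
  [3] ⊤
  [4] ⊤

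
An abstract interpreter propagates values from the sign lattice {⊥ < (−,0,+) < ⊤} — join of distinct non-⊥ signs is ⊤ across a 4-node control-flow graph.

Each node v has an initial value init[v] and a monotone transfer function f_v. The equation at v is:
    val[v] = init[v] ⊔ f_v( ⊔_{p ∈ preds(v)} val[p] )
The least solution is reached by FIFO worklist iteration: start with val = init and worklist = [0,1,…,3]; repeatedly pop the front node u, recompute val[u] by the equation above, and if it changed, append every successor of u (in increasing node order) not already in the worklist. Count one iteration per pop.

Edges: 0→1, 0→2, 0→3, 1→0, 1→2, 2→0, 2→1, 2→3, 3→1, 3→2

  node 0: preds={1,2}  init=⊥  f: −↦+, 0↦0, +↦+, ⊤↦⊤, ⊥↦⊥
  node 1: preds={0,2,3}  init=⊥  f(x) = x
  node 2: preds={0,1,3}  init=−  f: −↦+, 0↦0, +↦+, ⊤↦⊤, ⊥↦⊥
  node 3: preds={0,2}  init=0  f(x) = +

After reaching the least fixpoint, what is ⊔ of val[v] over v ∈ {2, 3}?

⊤

Worklist (8 pops):
  #1 pop 0: in=− → + (was ⊥); enqueue []
  #2 pop 1: in=⊤ → ⊤ (was ⊥); enqueue [0]
  #3 pop 2: in=⊤ → ⊤ (was −); enqueue [1]
  #4 pop 3: in=⊤ → ⊤ (was 0); enqueue [2]
  #5 pop 0: in=⊤ → ⊤ (was +); enqueue [3]
  #6 pop 1: in=⊤ → ⊤ (no change)
  #7 pop 2: in=⊤ → ⊤ (no change)
  #8 pop 3: in=⊤ → ⊤ (no change)

Fixpoint:
  val[0] = ⊤
  val[1] = ⊤
  val[2] = ⊤
  val[3] = ⊤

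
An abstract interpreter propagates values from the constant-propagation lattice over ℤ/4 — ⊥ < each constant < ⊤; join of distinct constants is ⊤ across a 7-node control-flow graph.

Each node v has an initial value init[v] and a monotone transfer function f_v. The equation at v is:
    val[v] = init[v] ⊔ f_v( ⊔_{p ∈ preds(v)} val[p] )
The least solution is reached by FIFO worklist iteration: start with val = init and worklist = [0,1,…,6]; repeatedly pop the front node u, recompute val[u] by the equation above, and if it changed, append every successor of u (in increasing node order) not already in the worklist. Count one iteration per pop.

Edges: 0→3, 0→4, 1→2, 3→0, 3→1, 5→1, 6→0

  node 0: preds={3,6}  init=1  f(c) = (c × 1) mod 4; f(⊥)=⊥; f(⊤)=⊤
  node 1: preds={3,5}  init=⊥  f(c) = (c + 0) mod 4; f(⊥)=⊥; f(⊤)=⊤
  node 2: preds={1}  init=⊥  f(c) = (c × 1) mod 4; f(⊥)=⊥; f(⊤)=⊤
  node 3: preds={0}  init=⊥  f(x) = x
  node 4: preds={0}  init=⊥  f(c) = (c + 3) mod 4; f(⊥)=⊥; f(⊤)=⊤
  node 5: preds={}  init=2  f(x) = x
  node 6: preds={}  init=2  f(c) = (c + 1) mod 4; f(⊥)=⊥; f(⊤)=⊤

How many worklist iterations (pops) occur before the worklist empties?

Worklist (10 pops):
  #1 pop 0: in=2 → ⊤ (was 1); enqueue []
  #2 pop 1: in=2 → 2 (was ⊥); enqueue []
  #3 pop 2: in=2 → 2 (was ⊥); enqueue []
  #4 pop 3: in=⊤ → ⊤ (was ⊥); enqueue [0,1]
  #5 pop 4: in=⊤ → ⊤ (was ⊥); enqueue []
  #6 pop 5: in=⊥ → 2 (no change)
  #7 pop 6: in=⊥ → 2 (no change)
  #8 pop 0: in=⊤ → ⊤ (no change)
  #9 pop 1: in=⊤ → ⊤ (was 2); enqueue [2]
  #10 pop 2: in=⊤ → ⊤ (was 2); enqueue []

Fixpoint:
  val[0] = ⊤
  val[1] = ⊤
  val[2] = ⊤
  val[3] = ⊤
  val[4] = ⊤
  val[5] = 2
  val[6] = 2

10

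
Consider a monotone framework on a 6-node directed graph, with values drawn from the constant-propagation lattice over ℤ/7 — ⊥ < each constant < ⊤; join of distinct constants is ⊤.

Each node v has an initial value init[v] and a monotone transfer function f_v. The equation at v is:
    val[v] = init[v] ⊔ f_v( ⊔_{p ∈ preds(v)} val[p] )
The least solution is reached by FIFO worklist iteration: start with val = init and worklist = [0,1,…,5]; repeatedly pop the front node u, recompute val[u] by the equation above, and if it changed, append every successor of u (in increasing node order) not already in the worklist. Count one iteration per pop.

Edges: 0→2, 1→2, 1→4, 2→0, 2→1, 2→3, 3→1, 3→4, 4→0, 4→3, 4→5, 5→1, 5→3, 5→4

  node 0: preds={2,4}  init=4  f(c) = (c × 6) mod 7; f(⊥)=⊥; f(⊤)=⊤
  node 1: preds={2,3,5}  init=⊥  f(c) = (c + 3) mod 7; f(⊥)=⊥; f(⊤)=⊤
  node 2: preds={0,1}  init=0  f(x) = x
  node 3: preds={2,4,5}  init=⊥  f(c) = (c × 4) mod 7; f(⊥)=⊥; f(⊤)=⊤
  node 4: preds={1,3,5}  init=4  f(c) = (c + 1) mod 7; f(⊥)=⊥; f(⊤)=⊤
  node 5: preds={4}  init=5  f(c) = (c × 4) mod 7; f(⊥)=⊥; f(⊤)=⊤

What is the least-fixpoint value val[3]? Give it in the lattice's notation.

Iteration log — 10 steps:
  step 1. node 0  ⊔preds=⊤  new=⊤  old=4  +wl: 
  step 2. node 1  ⊔preds=⊤  new=⊤  old=⊥  +wl: 
  step 3. node 2  ⊔preds=⊤  new=⊤  old=0  +wl: 0,1
  step 4. node 3  ⊔preds=⊤  new=⊤  old=⊥  +wl: 
  step 5. node 4  ⊔preds=⊤  new=⊤  old=4  +wl: 3
  step 6. node 5  ⊔preds=⊤  new=⊤  old=5  +wl: 4
  step 7. node 0  ⊔preds=⊤  new=⊤  stable
  step 8. node 1  ⊔preds=⊤  new=⊤  stable
  step 9. node 3  ⊔preds=⊤  new=⊤  stable
  step 10. node 4  ⊔preds=⊤  new=⊤  stable

Least fixpoint reached:
  node 0: ⊤
  node 1: ⊤
  node 2: ⊤
  node 3: ⊤
  node 4: ⊤
  node 5: ⊤

⊤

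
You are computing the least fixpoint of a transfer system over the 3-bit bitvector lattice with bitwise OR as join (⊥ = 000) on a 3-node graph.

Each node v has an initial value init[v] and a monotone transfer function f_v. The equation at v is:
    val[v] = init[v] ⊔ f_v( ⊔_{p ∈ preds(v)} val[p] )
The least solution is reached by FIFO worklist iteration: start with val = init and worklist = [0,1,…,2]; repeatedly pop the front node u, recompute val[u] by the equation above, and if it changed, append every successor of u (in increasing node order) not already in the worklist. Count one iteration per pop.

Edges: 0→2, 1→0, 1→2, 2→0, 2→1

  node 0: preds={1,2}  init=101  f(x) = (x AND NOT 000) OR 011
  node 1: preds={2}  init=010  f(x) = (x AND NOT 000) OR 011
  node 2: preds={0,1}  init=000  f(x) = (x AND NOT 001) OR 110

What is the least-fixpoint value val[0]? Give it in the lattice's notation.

111

Iteration log — 7 steps:
  step 1. node 0  ⊔preds=010  new=111  old=101  +wl: 
  step 2. node 1  ⊔preds=000  new=011  old=010  +wl: 0
  step 3. node 2  ⊔preds=111  new=110  old=000  +wl: 1
  step 4. node 0  ⊔preds=111  new=111  stable
  step 5. node 1  ⊔preds=110  new=111  old=011  +wl: 0,2
  step 6. node 0  ⊔preds=111  new=111  stable
  step 7. node 2  ⊔preds=111  new=110  stable

Least fixpoint reached:
  node 0: 111
  node 1: 111
  node 2: 110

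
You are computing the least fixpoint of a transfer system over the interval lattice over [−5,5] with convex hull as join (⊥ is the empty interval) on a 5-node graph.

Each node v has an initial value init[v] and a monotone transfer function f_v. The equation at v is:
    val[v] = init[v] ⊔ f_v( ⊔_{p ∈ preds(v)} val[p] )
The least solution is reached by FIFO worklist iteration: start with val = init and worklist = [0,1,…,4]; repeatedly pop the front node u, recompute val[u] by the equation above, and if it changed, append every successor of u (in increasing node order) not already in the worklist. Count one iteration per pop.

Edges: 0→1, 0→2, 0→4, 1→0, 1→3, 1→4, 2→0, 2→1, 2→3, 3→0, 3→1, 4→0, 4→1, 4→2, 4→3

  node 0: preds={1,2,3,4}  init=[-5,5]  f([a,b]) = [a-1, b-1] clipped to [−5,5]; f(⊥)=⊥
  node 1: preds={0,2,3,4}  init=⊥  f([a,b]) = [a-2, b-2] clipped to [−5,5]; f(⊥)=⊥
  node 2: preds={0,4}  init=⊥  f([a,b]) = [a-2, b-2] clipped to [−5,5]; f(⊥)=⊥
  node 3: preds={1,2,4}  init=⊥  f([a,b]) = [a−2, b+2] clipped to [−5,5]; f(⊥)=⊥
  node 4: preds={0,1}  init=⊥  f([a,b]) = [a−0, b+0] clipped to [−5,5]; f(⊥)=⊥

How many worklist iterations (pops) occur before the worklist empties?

9

Iteration log — 9 steps:
  step 1. node 0  ⊔preds=⊥  new=[-5,5]  stable
  step 2. node 1  ⊔preds=[-5,5]  new=[-5,3]  old=⊥  +wl: 0
  step 3. node 2  ⊔preds=[-5,5]  new=[-5,3]  old=⊥  +wl: 1
  step 4. node 3  ⊔preds=[-5,3]  new=[-5,5]  old=⊥  +wl: 
  step 5. node 4  ⊔preds=[-5,5]  new=[-5,5]  old=⊥  +wl: 2,3
  step 6. node 0  ⊔preds=[-5,5]  new=[-5,5]  stable
  step 7. node 1  ⊔preds=[-5,5]  new=[-5,3]  stable
  step 8. node 2  ⊔preds=[-5,5]  new=[-5,3]  stable
  step 9. node 3  ⊔preds=[-5,5]  new=[-5,5]  stable

Least fixpoint reached:
  node 0: [-5,5]
  node 1: [-5,3]
  node 2: [-5,3]
  node 3: [-5,5]
  node 4: [-5,5]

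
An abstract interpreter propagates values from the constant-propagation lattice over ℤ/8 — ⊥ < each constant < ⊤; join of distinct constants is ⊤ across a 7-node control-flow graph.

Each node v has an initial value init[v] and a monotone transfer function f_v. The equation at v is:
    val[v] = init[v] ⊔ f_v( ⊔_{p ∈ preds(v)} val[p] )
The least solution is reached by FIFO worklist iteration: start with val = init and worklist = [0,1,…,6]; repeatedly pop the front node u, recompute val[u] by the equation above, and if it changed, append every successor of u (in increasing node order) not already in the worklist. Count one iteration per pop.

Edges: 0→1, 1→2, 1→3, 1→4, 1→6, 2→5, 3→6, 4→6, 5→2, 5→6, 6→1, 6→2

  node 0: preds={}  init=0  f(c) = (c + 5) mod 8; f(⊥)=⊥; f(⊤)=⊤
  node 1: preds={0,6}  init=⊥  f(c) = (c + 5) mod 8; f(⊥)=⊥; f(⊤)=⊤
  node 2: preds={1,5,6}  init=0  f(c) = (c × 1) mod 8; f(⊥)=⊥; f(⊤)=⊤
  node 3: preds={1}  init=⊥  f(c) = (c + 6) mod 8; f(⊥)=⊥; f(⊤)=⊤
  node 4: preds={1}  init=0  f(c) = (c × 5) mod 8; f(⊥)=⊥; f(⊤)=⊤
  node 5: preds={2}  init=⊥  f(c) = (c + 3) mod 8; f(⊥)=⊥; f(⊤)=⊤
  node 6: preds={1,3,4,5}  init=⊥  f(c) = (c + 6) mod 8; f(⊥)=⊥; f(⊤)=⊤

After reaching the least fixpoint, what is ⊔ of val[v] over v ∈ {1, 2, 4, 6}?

⊤

Trace (13 dequeues):
  [1] u=0 | in ⊥ | out 0 | ==
  [2] u=1 | in 0 | out 5 | prev ⊥ | push {}
  [3] u=2 | in 5 | out ⊤ | prev 0 | push {}
  [4] u=3 | in 5 | out 3 | prev ⊥ | push {}
  [5] u=4 | in 5 | out ⊤ | prev 0 | push {}
  [6] u=5 | in ⊤ | out ⊤ | prev ⊥ | push {2}
  [7] u=6 | in ⊤ | out ⊤ | prev ⊥ | push {1}
  [8] u=2 | in ⊤ | out ⊤ | ==
  [9] u=1 | in ⊤ | out ⊤ | prev 5 | push {2,3,4,6}
  [10] u=2 | in ⊤ | out ⊤ | ==
  [11] u=3 | in ⊤ | out ⊤ | prev 3 | push {}
  [12] u=4 | in ⊤ | out ⊤ | ==
  [13] u=6 | in ⊤ | out ⊤ | ==

Converged values:
  [0] 0
  [1] ⊤
  [2] ⊤
  [3] ⊤
  [4] ⊤
  [5] ⊤
  [6] ⊤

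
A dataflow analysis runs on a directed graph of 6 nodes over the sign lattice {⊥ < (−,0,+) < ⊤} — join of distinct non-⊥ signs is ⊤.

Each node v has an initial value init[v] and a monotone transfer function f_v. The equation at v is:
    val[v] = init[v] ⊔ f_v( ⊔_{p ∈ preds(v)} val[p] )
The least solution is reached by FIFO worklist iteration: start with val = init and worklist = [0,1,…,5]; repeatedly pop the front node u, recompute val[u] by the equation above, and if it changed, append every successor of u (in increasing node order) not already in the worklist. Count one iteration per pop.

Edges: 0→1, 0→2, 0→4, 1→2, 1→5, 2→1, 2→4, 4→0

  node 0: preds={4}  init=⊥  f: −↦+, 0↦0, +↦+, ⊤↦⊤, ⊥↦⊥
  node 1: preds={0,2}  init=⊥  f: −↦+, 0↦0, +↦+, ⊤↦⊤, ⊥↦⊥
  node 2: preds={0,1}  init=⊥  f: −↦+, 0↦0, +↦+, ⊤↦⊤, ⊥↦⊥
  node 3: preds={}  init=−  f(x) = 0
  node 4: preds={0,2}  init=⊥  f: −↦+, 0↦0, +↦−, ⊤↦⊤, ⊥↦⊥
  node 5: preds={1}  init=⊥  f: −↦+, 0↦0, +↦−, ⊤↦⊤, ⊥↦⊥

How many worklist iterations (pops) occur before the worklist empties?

Iteration log — 6 steps:
  step 1. node 0  ⊔preds=⊥  new=⊥  stable
  step 2. node 1  ⊔preds=⊥  new=⊥  stable
  step 3. node 2  ⊔preds=⊥  new=⊥  stable
  step 4. node 3  ⊔preds=⊥  new=⊤  old=−  +wl: 
  step 5. node 4  ⊔preds=⊥  new=⊥  stable
  step 6. node 5  ⊔preds=⊥  new=⊥  stable

Least fixpoint reached:
  node 0: ⊥
  node 1: ⊥
  node 2: ⊥
  node 3: ⊤
  node 4: ⊥
  node 5: ⊥

6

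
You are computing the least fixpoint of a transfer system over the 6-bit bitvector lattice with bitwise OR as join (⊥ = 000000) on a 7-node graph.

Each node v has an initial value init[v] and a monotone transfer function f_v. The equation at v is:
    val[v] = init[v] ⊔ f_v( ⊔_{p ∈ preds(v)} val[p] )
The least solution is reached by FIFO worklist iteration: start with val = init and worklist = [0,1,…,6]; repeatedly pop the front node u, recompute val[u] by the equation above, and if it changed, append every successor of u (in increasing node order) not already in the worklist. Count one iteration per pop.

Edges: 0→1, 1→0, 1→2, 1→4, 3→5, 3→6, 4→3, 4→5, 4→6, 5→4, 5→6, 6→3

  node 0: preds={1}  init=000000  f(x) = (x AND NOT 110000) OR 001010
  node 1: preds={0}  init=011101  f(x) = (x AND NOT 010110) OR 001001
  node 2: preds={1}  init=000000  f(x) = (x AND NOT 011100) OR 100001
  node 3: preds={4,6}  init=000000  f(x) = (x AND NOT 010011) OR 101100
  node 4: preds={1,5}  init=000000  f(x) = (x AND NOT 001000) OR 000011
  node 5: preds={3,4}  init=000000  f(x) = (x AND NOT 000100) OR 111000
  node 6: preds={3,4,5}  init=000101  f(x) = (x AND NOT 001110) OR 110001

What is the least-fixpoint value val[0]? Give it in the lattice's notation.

Trace (12 dequeues):
  [1] u=0 | in 011101 | out 001111 | prev 000000 | push {}
  [2] u=1 | in 001111 | out 011101 | ==
  [3] u=2 | in 011101 | out 100001 | prev 000000 | push {}
  [4] u=3 | in 000101 | out 101100 | prev 000000 | push {}
  [5] u=4 | in 011101 | out 010111 | prev 000000 | push {3}
  [6] u=5 | in 111111 | out 111011 | prev 000000 | push {4}
  [7] u=6 | in 111111 | out 110101 | prev 000101 | push {}
  [8] u=3 | in 110111 | out 101100 | ==
  [9] u=4 | in 111111 | out 110111 | prev 010111 | push {3,5,6}
  [10] u=3 | in 110111 | out 101100 | ==
  [11] u=5 | in 111111 | out 111011 | ==
  [12] u=6 | in 111111 | out 110101 | ==

Converged values:
  [0] 001111
  [1] 011101
  [2] 100001
  [3] 101100
  [4] 110111
  [5] 111011
  [6] 110101

001111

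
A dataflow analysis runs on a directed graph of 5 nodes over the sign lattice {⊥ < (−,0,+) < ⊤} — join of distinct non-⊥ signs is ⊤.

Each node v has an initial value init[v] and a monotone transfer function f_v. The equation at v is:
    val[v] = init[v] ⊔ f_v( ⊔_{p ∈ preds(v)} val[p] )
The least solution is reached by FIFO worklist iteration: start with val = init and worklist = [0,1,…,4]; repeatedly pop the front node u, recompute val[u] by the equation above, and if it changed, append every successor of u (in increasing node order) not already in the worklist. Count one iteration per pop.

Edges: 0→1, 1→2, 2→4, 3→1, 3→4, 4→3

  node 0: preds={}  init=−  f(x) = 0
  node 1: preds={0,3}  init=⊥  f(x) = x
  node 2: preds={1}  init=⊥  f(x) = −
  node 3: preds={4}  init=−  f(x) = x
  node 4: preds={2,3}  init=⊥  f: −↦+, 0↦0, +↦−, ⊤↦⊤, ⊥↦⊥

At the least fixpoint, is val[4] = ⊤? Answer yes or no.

Iteration log — 9 steps:
  step 1. node 0  ⊔preds=⊥  new=⊤  old=−  +wl: 
  step 2. node 1  ⊔preds=⊤  new=⊤  old=⊥  +wl: 
  step 3. node 2  ⊔preds=⊤  new=−  old=⊥  +wl: 
  step 4. node 3  ⊔preds=⊥  new=−  stable
  step 5. node 4  ⊔preds=−  new=+  old=⊥  +wl: 3
  step 6. node 3  ⊔preds=+  new=⊤  old=−  +wl: 1,4
  step 7. node 1  ⊔preds=⊤  new=⊤  stable
  step 8. node 4  ⊔preds=⊤  new=⊤  old=+  +wl: 3
  step 9. node 3  ⊔preds=⊤  new=⊤  stable

Least fixpoint reached:
  node 0: ⊤
  node 1: ⊤
  node 2: −
  node 3: ⊤
  node 4: ⊤

yes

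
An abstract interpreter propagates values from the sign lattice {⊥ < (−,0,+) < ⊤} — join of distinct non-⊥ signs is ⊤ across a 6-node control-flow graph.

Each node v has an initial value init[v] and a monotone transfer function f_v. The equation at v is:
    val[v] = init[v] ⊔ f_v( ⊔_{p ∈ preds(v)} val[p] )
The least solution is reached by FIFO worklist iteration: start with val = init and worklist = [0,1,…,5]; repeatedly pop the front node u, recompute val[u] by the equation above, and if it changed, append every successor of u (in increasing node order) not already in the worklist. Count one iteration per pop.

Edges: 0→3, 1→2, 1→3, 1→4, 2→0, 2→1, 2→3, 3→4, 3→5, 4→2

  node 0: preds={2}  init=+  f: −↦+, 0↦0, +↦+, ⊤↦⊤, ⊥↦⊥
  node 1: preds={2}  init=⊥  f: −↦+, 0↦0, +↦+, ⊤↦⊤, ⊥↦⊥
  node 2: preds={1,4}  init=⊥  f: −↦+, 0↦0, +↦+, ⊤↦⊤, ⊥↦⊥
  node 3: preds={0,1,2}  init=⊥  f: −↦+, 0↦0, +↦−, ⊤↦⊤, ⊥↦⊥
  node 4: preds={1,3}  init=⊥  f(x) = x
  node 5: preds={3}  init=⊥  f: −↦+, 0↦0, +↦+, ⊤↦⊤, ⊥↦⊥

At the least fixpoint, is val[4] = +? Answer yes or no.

Iteration log — 18 steps:
  step 1. node 0  ⊔preds=⊥  new=+  stable
  step 2. node 1  ⊔preds=⊥  new=⊥  stable
  step 3. node 2  ⊔preds=⊥  new=⊥  stable
  step 4. node 3  ⊔preds=+  new=−  old=⊥  +wl: 
  step 5. node 4  ⊔preds=−  new=−  old=⊥  +wl: 2
  step 6. node 5  ⊔preds=−  new=+  old=⊥  +wl: 
  step 7. node 2  ⊔preds=−  new=+  old=⊥  +wl: 0,1,3
  step 8. node 0  ⊔preds=+  new=+  stable
  step 9. node 1  ⊔preds=+  new=+  old=⊥  +wl: 2,4
  step 10. node 3  ⊔preds=+  new=−  stable
  step 11. node 2  ⊔preds=⊤  new=⊤  old=+  +wl: 0,1,3
  step 12. node 4  ⊔preds=⊤  new=⊤  old=−  +wl: 2
  step 13. node 0  ⊔preds=⊤  new=⊤  old=+  +wl: 
  step 14. node 1  ⊔preds=⊤  new=⊤  old=+  +wl: 4
  step 15. node 3  ⊔preds=⊤  new=⊤  old=−  +wl: 5
  step 16. node 2  ⊔preds=⊤  new=⊤  stable
  step 17. node 4  ⊔preds=⊤  new=⊤  stable
  step 18. node 5  ⊔preds=⊤  new=⊤  old=+  +wl: 

Least fixpoint reached:
  node 0: ⊤
  node 1: ⊤
  node 2: ⊤
  node 3: ⊤
  node 4: ⊤
  node 5: ⊤

no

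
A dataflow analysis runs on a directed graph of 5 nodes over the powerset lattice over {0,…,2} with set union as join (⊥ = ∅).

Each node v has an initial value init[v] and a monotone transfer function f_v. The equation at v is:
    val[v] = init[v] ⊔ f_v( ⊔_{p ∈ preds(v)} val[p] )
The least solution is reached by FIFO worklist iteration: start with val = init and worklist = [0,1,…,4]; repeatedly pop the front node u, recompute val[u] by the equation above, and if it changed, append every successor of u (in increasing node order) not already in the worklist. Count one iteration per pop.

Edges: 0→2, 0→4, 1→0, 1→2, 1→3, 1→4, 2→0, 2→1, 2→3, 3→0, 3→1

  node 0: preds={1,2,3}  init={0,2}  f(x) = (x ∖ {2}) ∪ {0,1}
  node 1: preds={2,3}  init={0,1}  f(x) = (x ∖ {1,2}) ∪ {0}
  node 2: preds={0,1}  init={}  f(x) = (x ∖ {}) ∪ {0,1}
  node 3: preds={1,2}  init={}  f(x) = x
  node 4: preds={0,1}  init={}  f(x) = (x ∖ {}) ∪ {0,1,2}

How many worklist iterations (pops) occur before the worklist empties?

7

Trace (7 dequeues):
  [1] u=0 | in {0,1} | out {0,1,2} | prev {0,2} | push {}
  [2] u=1 | in {} | out {0,1} | ==
  [3] u=2 | in {0,1,2} | out {0,1,2} | prev {} | push {0,1}
  [4] u=3 | in {0,1,2} | out {0,1,2} | prev {} | push {}
  [5] u=4 | in {0,1,2} | out {0,1,2} | prev {} | push {}
  [6] u=0 | in {0,1,2} | out {0,1,2} | ==
  [7] u=1 | in {0,1,2} | out {0,1} | ==

Converged values:
  [0] {0,1,2}
  [1] {0,1}
  [2] {0,1,2}
  [3] {0,1,2}
  [4] {0,1,2}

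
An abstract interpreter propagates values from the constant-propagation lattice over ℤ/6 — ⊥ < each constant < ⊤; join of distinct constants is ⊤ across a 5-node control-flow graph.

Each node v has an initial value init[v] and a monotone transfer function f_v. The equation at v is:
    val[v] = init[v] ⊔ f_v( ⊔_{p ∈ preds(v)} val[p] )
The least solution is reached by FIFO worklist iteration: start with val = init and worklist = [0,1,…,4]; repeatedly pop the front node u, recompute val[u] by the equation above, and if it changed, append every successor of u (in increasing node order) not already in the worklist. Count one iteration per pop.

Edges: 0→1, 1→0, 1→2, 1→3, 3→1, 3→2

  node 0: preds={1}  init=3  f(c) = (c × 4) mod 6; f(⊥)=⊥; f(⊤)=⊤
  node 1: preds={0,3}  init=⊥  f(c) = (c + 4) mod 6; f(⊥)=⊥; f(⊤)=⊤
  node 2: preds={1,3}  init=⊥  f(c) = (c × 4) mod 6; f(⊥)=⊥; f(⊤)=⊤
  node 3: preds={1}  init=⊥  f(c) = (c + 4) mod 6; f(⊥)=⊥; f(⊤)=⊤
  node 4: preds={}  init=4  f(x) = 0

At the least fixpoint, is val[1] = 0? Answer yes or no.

no

Iteration log — 12 steps:
  step 1. node 0  ⊔preds=⊥  new=3  stable
  step 2. node 1  ⊔preds=3  new=1  old=⊥  +wl: 0
  step 3. node 2  ⊔preds=1  new=4  old=⊥  +wl: 
  step 4. node 3  ⊔preds=1  new=5  old=⊥  +wl: 1,2
  step 5. node 4  ⊔preds=⊥  new=⊤  old=4  +wl: 
  step 6. node 0  ⊔preds=1  new=⊤  old=3  +wl: 
  step 7. node 1  ⊔preds=⊤  new=⊤  old=1  +wl: 0,3
  step 8. node 2  ⊔preds=⊤  new=⊤  old=4  +wl: 
  step 9. node 0  ⊔preds=⊤  new=⊤  stable
  step 10. node 3  ⊔preds=⊤  new=⊤  old=5  +wl: 1,2
  step 11. node 1  ⊔preds=⊤  new=⊤  stable
  step 12. node 2  ⊔preds=⊤  new=⊤  stable

Least fixpoint reached:
  node 0: ⊤
  node 1: ⊤
  node 2: ⊤
  node 3: ⊤
  node 4: ⊤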